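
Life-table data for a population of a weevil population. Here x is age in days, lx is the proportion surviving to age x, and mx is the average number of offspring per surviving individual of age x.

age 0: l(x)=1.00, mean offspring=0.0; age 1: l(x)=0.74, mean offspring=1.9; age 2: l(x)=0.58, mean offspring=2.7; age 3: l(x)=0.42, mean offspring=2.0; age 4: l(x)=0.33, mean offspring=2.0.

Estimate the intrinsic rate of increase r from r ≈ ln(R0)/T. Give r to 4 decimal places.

0.6907

R0 = Σ lx·mx = 0 + 1.406 + 1.566 + 0.84 + 0.66 = 4.472
Σ x·lx·mx = 9.698; T = 9.698/4.472 = 2.1686…
r ≈ ln(R0)/T = ln(4.472)/2.1686… = 0.690691… → 0.6907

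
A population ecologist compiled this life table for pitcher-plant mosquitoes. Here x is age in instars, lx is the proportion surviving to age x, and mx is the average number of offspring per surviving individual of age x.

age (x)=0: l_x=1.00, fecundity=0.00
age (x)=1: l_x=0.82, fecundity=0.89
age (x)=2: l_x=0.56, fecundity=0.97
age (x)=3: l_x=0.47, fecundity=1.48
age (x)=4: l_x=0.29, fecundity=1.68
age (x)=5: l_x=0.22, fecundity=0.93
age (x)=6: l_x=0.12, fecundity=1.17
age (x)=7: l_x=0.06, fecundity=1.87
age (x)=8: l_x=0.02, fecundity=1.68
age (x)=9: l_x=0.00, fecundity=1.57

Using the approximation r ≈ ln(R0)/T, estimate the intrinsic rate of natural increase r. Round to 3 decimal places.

0.363

R0 = Σ lx·mx = 0 + 0.7298 + 0.5432 + 0.6956 + 0.4872 + 0.2046 + 0.1404 + 0.1122 + 0.0336 + 0 = 2.9466
Σ x·lx·mx = 8.7714; T = 8.7714/2.9466 = 2.97679…
r ≈ ln(R0)/T = ln(2.9466)/2.97679… = 0.36303… → 0.363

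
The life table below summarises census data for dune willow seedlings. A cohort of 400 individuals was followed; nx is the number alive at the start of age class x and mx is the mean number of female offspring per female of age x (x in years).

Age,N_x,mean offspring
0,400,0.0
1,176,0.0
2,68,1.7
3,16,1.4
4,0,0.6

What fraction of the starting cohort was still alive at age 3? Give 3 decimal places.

l_3 = n_3/n_0 = 16/400 = 0.04 → 0.040

0.040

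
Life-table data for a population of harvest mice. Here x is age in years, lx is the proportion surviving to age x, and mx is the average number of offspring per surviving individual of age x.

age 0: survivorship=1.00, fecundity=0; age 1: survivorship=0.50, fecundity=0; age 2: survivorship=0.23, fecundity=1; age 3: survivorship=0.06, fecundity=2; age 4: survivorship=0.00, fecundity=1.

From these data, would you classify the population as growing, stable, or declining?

R0 = Σ lx·mx = 0 + 0 + 0.23 + 0.12 + 0 = 0.35
R0 < 1, so the population is declining.

declining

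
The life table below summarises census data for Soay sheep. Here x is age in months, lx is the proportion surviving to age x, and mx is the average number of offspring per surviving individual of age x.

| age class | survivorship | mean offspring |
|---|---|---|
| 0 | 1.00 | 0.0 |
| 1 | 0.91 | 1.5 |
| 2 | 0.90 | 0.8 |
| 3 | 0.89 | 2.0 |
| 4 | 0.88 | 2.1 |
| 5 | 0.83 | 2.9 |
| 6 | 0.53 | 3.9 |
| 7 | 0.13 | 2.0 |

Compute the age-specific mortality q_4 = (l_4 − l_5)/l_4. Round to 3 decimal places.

0.057

q_4 = (l_4 − l_5) / l_4 = (0.88 − 0.83) / 0.88
     = 0.05 / 0.88 = 0.056818… → 0.057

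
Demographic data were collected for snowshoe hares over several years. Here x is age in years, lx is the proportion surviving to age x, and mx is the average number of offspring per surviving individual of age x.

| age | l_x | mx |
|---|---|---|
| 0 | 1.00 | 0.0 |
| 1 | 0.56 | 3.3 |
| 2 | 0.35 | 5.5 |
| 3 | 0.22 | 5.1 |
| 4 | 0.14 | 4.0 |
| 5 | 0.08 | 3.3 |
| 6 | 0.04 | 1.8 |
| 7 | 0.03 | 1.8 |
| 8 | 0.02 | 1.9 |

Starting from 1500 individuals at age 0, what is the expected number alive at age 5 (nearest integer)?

120

Expected survivors = N0 · l_5 = 1500 × 0.08 = 120 → 120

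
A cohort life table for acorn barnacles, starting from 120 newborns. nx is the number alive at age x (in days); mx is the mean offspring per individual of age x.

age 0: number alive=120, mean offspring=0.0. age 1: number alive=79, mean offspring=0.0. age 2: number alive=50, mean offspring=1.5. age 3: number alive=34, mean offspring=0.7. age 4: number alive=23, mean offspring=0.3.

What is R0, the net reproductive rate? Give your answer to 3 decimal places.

0.881

lx = nx/n0 = nx/120: 1, 0.65833…, 0.41667…, 0.28333…, 0.19167…
lx·mx by age: 0, 0, 0.625…, 0.198333…, 0.0575…
R0 = Σ lx·mx = 0.880833… → 0.881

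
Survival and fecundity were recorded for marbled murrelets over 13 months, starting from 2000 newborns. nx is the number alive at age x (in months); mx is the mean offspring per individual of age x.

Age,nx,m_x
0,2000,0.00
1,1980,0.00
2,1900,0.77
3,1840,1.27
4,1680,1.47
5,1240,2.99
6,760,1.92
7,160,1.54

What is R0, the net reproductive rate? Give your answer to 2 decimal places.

lx = nx/n0 = nx/2000: 1, 0.99, 0.95, 0.92, 0.84, 0.62, 0.38, 0.08
lx·mx by age: 0, 0, 0.7315, 1.1684, 1.2348, 1.8538, 0.7296, 0.1232
R0 = Σ lx·mx = 5.8413 → 5.84

5.84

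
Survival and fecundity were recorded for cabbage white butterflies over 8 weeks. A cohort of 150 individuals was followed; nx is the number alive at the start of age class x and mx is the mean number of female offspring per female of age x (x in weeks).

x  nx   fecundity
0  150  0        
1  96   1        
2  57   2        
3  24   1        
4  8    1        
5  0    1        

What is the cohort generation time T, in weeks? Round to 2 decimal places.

lx = nx/n0 = nx/150: 1, 0.64, 0.38, 0.16, 0.05333…, 0
lx·mx: 0, 0.64, 0.76, 0.16, 0.053333…, 0 → R0 = 1.613333…
x·lx·mx: 0, 0.64, 1.52, 0.48, 0.213333…, 0 → Σ = 2.853333…
T = 2.853333… / 1.613333… = 1.768595… → 1.77

1.77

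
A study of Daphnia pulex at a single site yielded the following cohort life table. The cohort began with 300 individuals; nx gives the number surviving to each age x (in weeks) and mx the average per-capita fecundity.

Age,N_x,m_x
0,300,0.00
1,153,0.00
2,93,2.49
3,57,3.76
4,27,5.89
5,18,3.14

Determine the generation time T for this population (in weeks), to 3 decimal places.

lx = nx/n0 = nx/300: 1, 0.51, 0.31, 0.19, 0.09, 0.06
lx·mx: 0, 0, 0.7719, 0.7144, 0.5301, 0.1884 → R0 = 2.2048
x·lx·mx: 0, 0, 1.5438, 2.1432, 2.1204, 0.942 → Σ = 6.7494
T = 6.7494 / 2.2048 = 3.06123… → 3.061

3.061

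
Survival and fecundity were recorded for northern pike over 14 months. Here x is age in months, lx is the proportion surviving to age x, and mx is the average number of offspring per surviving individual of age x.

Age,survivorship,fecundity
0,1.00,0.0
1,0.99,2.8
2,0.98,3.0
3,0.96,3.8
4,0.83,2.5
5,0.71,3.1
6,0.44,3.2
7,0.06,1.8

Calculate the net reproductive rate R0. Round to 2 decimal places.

15.15

lx·mx by age: 0, 2.772, 2.94, 3.648, 2.075, 2.201, 1.408, 0.108
R0 = Σ lx·mx = 15.152 → 15.15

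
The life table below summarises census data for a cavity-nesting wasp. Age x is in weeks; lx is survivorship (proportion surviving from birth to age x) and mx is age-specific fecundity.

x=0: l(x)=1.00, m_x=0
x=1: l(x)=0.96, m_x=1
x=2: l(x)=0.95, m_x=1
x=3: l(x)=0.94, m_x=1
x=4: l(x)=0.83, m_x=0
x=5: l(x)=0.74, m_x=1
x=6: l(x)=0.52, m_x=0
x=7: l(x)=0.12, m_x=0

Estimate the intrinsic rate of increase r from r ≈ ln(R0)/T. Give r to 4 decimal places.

R0 = Σ lx·mx = 0 + 0.96 + 0.95 + 0.94 + 0 + 0.74 + 0 + 0 = 3.59
Σ x·lx·mx = 9.38; T = 9.38/3.59 = 2.61281…
r ≈ ln(R0)/T = ln(3.59)/2.61281… = 0.489186… → 0.4892

0.4892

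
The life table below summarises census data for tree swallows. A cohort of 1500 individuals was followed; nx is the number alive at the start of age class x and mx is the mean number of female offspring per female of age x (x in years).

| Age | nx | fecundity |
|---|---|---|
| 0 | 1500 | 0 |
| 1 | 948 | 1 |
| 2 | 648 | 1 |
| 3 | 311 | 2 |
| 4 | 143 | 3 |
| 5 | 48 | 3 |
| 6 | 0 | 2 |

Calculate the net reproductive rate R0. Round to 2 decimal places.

1.86

lx = nx/n0 = nx/1500: 1, 0.632, 0.432, 0.20733…, 0.09533…, 0.032, 0
lx·mx by age: 0, 0.632, 0.432, 0.414667…, 0.286…, 0.096, 0
R0 = Σ lx·mx = 1.860667… → 1.86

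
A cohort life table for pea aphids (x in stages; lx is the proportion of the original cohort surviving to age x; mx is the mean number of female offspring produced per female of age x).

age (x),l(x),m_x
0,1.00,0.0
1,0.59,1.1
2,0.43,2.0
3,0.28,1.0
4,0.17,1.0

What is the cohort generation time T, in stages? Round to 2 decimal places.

1.99

lx·mx: 0, 0.649, 0.86, 0.28, 0.17 → R0 = 1.959
x·lx·mx: 0, 0.649, 1.72, 0.84, 0.68 → Σ = 3.889
T = 3.889 / 1.959 = 1.985197… → 1.99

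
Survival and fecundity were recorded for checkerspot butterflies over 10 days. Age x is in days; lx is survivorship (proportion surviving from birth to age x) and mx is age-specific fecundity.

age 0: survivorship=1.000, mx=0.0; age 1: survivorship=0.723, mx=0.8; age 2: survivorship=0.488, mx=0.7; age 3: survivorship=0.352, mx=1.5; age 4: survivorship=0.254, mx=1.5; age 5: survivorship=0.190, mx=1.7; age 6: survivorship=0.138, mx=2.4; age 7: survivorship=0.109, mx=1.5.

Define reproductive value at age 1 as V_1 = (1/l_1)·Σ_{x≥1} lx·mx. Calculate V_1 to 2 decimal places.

3.66

lx·mx for x ≥ 1: 0.5784, 0.3416, 0.528, 0.381, 0.323, 0.3312, 0.1635 → sum = 2.6467
V_1 = 2.6467 / l_1 = 2.6467 / 0.723 = 3.660719… → 3.66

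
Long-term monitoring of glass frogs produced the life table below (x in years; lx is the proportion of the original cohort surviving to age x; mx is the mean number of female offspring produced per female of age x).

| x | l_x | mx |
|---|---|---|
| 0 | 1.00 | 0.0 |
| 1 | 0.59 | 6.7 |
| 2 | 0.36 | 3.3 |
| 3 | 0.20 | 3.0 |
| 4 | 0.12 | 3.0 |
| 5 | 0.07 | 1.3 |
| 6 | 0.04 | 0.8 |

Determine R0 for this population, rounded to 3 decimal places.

6.224

lx·mx by age: 0, 3.953, 1.188, 0.6, 0.36, 0.091, 0.032
R0 = Σ lx·mx = 6.224 → 6.224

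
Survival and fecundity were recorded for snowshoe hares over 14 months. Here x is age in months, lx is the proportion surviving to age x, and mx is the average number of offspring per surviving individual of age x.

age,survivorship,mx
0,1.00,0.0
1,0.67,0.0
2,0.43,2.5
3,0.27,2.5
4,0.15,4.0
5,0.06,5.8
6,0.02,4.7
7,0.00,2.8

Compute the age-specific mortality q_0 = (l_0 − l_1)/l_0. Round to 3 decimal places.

0.330

q_0 = (l_0 − l_1) / l_0 = (1 − 0.67) / 1
     = 0.33 / 1 = 0.33 → 0.330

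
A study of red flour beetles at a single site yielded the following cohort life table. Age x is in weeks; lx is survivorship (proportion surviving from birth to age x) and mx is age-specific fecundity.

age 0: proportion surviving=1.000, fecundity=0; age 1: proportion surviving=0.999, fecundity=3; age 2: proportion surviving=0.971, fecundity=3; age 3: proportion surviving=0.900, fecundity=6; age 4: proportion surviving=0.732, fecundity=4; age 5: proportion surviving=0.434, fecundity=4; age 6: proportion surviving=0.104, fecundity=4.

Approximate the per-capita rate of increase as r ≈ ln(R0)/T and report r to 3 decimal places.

R0 = Σ lx·mx = 0 + 2.997 + 2.913 + 5.4 + 2.928 + 1.736 + 0.416 = 16.39
Σ x·lx·mx = 47.911; T = 47.911/16.39 = 2.92318…
r ≈ ln(R0)/T = ln(16.39)/2.92318… = 0.95672… → 0.957

0.957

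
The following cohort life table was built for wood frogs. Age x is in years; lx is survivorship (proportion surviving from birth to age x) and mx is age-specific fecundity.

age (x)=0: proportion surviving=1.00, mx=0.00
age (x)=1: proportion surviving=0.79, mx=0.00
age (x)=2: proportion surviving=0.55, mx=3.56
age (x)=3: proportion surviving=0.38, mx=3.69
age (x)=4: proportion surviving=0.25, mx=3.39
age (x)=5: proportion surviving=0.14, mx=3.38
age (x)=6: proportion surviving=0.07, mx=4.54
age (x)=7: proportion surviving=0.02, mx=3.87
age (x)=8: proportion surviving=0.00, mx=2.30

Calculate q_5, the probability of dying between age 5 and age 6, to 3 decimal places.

0.500

q_5 = (l_5 − l_6) / l_5 = (0.14 − 0.07) / 0.14
     = 0.07 / 0.14 = 0.5 → 0.500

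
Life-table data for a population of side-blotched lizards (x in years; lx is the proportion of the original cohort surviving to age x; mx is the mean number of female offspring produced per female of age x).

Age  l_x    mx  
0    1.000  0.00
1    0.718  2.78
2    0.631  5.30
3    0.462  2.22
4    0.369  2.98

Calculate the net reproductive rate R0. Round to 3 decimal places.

lx·mx by age: 0, 1.99604, 3.3443, 1.02564, 1.09962
R0 = Σ lx·mx = 7.4656 → 7.466

7.466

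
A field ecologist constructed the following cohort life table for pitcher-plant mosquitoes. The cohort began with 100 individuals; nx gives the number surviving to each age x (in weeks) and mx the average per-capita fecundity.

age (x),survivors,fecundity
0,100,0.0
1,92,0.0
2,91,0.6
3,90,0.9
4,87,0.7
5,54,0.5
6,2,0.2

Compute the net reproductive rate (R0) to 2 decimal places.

lx = nx/n0 = nx/100: 1, 0.92, 0.91, 0.9, 0.87, 0.54, 0.02
lx·mx by age: 0, 0, 0.546, 0.81, 0.609, 0.27, 0.004
R0 = Σ lx·mx = 2.239 → 2.24

2.24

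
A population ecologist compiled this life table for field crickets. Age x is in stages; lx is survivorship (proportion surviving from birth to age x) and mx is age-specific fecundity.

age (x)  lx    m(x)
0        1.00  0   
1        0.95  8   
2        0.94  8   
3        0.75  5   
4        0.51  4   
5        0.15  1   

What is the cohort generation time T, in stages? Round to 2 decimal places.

lx·mx: 0, 7.6, 7.52, 3.75, 2.04, 0.15 → R0 = 21.06
x·lx·mx: 0, 7.6, 15.04, 11.25, 8.16, 0.75 → Σ = 42.8
T = 42.8 / 21.06 = 2.032289… → 2.03

2.03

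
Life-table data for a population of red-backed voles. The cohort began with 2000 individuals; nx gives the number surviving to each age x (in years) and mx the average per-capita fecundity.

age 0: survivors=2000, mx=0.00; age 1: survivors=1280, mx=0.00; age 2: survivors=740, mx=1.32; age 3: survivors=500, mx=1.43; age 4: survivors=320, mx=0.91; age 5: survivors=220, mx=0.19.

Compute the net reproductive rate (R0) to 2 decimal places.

1.01

lx = nx/n0 = nx/2000: 1, 0.64, 0.37, 0.25, 0.16, 0.11
lx·mx by age: 0, 0, 0.4884, 0.3575, 0.1456, 0.0209
R0 = Σ lx·mx = 1.0124 → 1.01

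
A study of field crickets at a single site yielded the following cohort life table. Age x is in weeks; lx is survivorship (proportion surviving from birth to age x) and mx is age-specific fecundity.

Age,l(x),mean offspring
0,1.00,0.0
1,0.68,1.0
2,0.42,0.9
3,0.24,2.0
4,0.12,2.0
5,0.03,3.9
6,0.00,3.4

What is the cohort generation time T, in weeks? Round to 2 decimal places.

lx·mx: 0, 0.68, 0.378, 0.48, 0.24, 0.117, 0 → R0 = 1.895
x·lx·mx: 0, 0.68, 0.756, 1.44, 0.96, 0.585, 0 → Σ = 4.421
T = 4.421 / 1.895 = 2.332982… → 2.33

2.33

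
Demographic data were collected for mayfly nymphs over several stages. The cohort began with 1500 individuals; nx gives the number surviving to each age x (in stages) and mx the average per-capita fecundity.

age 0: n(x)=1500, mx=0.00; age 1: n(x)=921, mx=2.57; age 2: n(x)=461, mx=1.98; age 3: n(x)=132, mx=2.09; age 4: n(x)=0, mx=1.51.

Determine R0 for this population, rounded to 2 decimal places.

2.37

lx = nx/n0 = nx/1500: 1, 0.614, 0.30733…, 0.088, 0
lx·mx by age: 0, 1.57798, 0.60852…, 0.18392, 0
R0 = Σ lx·mx = 2.37042… → 2.37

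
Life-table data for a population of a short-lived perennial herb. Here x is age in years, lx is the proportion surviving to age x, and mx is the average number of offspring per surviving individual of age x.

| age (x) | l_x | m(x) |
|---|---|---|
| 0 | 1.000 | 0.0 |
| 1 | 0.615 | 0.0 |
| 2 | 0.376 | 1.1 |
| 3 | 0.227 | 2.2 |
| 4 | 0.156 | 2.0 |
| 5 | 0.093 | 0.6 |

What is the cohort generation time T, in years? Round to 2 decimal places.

3.01

lx·mx: 0, 0, 0.4136, 0.4994, 0.312, 0.0558 → R0 = 1.2808
x·lx·mx: 0, 0, 0.8272, 1.4982, 1.248, 0.279 → Σ = 3.8524
T = 3.8524 / 1.2808 = 3.007808… → 3.01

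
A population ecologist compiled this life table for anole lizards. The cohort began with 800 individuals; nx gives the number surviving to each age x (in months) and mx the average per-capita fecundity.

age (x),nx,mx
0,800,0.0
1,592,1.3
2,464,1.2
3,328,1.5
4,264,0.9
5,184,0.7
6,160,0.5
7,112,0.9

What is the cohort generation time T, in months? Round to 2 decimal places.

2.60

lx = nx/n0 = nx/800: 1, 0.74, 0.58, 0.41, 0.33, 0.23, 0.2, 0.14
lx·mx: 0, 0.962, 0.696, 0.615, 0.297, 0.161, 0.1, 0.126 → R0 = 2.957
x·lx·mx: 0, 0.962, 1.392, 1.845, 1.188, 0.805, 0.6, 0.882 → Σ = 7.674
T = 7.674 / 2.957 = 2.595198… → 2.60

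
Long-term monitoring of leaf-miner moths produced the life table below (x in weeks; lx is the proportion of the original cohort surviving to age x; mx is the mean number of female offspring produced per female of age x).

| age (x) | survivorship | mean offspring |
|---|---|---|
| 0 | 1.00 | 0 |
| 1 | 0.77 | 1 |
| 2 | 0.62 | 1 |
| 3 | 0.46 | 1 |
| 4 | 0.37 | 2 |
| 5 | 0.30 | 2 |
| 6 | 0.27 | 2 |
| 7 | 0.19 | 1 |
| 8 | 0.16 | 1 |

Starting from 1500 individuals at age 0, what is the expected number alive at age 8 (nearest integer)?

Expected survivors = N0 · l_8 = 1500 × 0.16 = 240 → 240

240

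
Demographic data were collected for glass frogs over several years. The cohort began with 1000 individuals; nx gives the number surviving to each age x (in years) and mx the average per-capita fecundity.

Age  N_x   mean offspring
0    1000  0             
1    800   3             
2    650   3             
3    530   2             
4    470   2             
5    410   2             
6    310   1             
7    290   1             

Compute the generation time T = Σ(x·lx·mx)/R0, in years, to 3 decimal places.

lx = nx/n0 = nx/1000: 1, 0.8, 0.65, 0.53, 0.47, 0.41, 0.31, 0.29
lx·mx: 0, 2.4, 1.95, 1.06, 0.94, 0.82, 0.31, 0.29 → R0 = 7.77
x·lx·mx: 0, 2.4, 3.9, 3.18, 3.76, 4.1, 1.86, 2.03 → Σ = 21.23
T = 21.23 / 7.77 = 2.732304… → 2.732

2.732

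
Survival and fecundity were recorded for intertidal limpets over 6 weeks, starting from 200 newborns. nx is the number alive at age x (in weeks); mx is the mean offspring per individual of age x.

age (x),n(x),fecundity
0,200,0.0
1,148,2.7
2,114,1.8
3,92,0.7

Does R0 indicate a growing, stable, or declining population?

growing

lx = nx/n0 = nx/200: 1, 0.74, 0.57, 0.46
R0 = Σ lx·mx = 0 + 1.998 + 1.026 + 0.322 = 3.346
R0 > 1, so the population is growing.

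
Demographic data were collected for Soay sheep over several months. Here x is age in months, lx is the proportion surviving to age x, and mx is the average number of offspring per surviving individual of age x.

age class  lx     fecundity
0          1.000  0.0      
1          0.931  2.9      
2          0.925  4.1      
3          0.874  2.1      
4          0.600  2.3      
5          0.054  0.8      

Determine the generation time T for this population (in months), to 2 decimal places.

lx·mx: 0, 2.6999, 3.7925, 1.8354, 1.38, 0.0432 → R0 = 9.751
x·lx·mx: 0, 2.6999, 7.585, 5.5062, 5.52, 0.216 → Σ = 21.5271
T = 21.5271 / 9.751 = 2.207681… → 2.21

2.21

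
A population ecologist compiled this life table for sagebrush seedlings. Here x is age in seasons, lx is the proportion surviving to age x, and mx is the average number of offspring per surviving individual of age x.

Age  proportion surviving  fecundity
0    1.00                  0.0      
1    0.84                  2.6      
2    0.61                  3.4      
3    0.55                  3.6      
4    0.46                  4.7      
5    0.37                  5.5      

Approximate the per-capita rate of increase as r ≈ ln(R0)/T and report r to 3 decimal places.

R0 = Σ lx·mx = 0 + 2.184 + 2.074 + 1.98 + 2.162 + 2.035 = 10.435
Σ x·lx·mx = 31.095; T = 31.095/10.435 = 2.97988…
r ≈ ln(R0)/T = ln(10.435)/2.97988… = 0.787… → 0.787

0.787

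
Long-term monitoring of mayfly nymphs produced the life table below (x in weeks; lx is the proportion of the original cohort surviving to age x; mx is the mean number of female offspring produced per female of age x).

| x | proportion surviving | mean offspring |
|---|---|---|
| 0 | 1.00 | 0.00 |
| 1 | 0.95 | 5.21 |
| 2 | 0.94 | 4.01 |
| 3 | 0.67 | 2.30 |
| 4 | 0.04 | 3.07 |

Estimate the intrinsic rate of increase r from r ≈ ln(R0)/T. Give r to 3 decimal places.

R0 = Σ lx·mx = 0 + 4.9495 + 3.7694 + 1.541 + 0.1228 = 10.3827
Σ x·lx·mx = 17.6025; T = 17.6025/10.3827 = 1.69537…
r ≈ ln(R0)/T = ln(10.3827)/1.69537… = 1.38031… → 1.380

1.380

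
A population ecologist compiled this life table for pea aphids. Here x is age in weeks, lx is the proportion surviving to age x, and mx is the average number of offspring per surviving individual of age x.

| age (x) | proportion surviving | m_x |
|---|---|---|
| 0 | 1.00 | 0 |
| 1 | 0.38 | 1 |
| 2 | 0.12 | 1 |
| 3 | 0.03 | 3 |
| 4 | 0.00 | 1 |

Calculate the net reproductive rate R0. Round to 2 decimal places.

lx·mx by age: 0, 0.38, 0.12, 0.09, 0
R0 = Σ lx·mx = 0.59 → 0.59

0.59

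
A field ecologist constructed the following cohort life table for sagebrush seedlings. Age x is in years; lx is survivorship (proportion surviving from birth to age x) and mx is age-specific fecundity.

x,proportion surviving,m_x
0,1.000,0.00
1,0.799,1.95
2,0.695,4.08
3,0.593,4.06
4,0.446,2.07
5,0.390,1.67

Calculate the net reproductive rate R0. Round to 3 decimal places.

lx·mx by age: 0, 1.55805, 2.8356, 2.40758, 0.92322, 0.6513
R0 = Σ lx·mx = 8.37575 → 8.376

8.376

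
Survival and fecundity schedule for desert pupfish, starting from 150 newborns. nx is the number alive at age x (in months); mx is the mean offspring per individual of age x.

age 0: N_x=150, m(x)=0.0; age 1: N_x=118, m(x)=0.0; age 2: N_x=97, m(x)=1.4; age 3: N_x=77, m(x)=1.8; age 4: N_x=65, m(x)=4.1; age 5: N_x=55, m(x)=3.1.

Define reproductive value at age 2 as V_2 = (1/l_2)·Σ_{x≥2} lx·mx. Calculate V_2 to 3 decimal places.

7.334

lx = nx/n0 = nx/150: 1, 0.78667…, 0.64667…, 0.51333…, 0.43333…, 0.36667…
lx·mx for x ≥ 2: 0.905333…, 0.924…, 1.776667…, 1.136667… → sum = 4.742667…
V_2 = 4.742667… / l_2 = 4.742667… / 0.646667… = 7.334021… → 7.334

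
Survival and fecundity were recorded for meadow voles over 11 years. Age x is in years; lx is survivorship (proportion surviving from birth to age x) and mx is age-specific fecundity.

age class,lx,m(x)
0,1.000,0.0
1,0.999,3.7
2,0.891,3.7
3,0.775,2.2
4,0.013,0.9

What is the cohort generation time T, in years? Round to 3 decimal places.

lx·mx: 0, 3.6963, 3.2967, 1.705, 0.0117 → R0 = 8.7097
x·lx·mx: 0, 3.6963, 6.5934, 5.115, 0.0468 → Σ = 15.4515
T = 15.4515 / 8.7097 = 1.774057… → 1.774

1.774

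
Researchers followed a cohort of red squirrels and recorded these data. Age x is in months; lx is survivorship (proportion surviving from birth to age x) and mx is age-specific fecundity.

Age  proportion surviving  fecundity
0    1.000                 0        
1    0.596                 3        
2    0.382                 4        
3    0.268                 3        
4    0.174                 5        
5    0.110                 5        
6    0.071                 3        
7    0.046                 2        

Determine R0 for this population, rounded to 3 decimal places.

5.845

lx·mx by age: 0, 1.788, 1.528, 0.804, 0.87, 0.55, 0.213, 0.092
R0 = Σ lx·mx = 5.845 → 5.845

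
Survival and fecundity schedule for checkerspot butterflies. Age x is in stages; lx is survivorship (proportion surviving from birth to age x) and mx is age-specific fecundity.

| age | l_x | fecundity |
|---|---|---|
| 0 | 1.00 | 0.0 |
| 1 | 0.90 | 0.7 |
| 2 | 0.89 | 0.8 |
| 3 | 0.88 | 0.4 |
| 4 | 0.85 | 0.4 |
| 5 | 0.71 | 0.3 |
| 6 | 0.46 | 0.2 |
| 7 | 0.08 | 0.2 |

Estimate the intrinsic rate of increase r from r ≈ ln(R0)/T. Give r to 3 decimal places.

R0 = Σ lx·mx = 0 + 0.63 + 0.712 + 0.352 + 0.34 + 0.213 + 0.092 + 0.016 = 2.355
Σ x·lx·mx = 6.199; T = 6.199/2.355 = 2.63227…
r ≈ ln(R0)/T = ln(2.355)/2.63227… = 0.3254… → 0.325

0.325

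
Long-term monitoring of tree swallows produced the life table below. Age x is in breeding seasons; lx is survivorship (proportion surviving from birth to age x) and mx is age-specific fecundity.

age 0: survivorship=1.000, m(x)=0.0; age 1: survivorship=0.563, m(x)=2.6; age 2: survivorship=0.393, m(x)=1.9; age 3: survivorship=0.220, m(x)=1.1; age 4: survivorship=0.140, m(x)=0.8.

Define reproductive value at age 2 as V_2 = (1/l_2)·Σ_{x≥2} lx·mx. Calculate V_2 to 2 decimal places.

2.80

lx·mx for x ≥ 2: 0.7467, 0.242, 0.112 → sum = 1.1007
V_2 = 1.1007 / l_2 = 1.1007 / 0.393 = 2.800763… → 2.80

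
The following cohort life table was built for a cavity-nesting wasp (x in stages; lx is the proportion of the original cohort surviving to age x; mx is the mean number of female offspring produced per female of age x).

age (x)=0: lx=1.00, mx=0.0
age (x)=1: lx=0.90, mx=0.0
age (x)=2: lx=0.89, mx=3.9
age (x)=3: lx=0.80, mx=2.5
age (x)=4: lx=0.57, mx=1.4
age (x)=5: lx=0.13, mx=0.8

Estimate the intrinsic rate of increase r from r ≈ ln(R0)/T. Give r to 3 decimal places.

R0 = Σ lx·mx = 0 + 0 + 3.471 + 2 + 0.798 + 0.104 = 6.373
Σ x·lx·mx = 16.654; T = 16.654/6.373 = 2.61321…
r ≈ ln(R0)/T = ln(6.373)/2.61321… = 0.70873… → 0.709

0.709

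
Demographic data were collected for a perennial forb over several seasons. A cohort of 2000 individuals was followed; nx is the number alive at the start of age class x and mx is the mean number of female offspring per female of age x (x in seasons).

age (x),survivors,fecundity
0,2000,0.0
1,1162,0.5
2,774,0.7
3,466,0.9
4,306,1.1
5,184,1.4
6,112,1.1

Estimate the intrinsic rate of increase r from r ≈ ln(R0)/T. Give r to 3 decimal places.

lx = nx/n0 = nx/2000: 1, 0.581, 0.387, 0.233, 0.153, 0.092, 0.056
R0 = Σ lx·mx = 0 + 0.2905 + 0.2709 + 0.2097 + 0.1683 + 0.1288 + 0.0616 = 1.1298
Σ x·lx·mx = 3.1482; T = 3.1482/1.1298 = 2.78651…
r ≈ ln(R0)/T = ln(1.1298)/2.78651… = 0.0438… → 0.044

0.044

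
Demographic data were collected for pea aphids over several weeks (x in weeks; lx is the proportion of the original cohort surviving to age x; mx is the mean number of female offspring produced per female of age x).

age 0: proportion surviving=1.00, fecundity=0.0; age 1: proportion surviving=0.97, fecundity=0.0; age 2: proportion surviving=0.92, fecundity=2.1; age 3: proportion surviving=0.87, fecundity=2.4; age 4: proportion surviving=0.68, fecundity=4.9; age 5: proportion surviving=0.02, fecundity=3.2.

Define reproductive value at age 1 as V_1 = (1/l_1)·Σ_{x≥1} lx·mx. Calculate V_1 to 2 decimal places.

lx·mx for x ≥ 1: 0, 1.932, 2.088, 3.332, 0.064 → sum = 7.416
V_1 = 7.416 / l_1 = 7.416 / 0.97 = 7.645361… → 7.65

7.65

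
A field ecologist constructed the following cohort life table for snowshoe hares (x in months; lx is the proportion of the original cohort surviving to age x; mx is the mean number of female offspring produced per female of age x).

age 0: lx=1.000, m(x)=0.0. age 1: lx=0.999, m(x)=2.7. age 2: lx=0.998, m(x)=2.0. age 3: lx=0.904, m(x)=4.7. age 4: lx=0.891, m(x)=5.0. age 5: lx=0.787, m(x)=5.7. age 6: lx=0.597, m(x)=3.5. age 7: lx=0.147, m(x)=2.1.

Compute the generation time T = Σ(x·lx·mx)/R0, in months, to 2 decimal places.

lx·mx: 0, 2.6973, 1.996, 4.2488, 4.455, 4.4859, 2.0895, 0.3087 → R0 = 20.2812
x·lx·mx: 0, 2.6973, 3.992, 12.7464, 17.82, 22.4295, 12.537, 2.1609 → Σ = 74.3831
T = 74.3831 / 20.2812 = 3.667589… → 3.67

3.67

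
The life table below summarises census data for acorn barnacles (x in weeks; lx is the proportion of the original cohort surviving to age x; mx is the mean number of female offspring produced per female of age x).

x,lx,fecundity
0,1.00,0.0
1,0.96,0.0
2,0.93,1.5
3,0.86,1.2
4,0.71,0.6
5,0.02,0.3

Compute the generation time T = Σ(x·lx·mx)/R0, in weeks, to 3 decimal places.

lx·mx: 0, 0, 1.395, 1.032, 0.426, 0.006 → R0 = 2.859
x·lx·mx: 0, 0, 2.79, 3.096, 1.704, 0.03 → Σ = 7.62
T = 7.62 / 2.859 = 2.665268… → 2.665

2.665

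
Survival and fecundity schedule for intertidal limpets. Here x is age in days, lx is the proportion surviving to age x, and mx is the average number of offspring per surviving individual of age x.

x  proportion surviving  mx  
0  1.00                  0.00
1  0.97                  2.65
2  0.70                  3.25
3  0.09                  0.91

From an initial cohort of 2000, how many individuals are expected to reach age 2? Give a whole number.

1400

Expected survivors = N0 · l_2 = 2000 × 0.70 = 1400 → 1400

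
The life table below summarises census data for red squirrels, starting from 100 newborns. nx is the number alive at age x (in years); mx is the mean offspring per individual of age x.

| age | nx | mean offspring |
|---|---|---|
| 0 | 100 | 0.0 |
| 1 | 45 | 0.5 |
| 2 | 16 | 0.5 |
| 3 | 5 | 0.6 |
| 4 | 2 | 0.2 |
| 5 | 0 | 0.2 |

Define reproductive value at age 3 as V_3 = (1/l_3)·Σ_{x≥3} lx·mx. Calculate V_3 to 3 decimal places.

0.680

lx = nx/n0 = nx/100: 1, 0.45, 0.16, 0.05, 0.02, 0
lx·mx for x ≥ 3: 0.03, 0.004, 0 → sum = 0.034
V_3 = 0.034 / l_3 = 0.034 / 0.05 = 0.68 → 0.680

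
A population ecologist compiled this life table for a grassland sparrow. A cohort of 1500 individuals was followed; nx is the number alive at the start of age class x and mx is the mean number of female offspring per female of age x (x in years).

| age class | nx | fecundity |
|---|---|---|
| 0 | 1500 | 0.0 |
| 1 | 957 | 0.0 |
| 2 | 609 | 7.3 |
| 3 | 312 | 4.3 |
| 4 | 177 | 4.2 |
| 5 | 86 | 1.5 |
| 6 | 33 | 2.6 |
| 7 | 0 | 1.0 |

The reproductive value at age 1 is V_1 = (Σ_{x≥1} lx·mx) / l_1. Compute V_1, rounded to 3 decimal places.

lx = nx/n0 = nx/1500: 1, 0.638, 0.406, 0.208, 0.118, 0.05733…, 0.022, 0
lx·mx for x ≥ 1: 0, 2.9638, 0.8944, 0.4956, 0.086…, 0.0572, 0 → sum = 4.497…
V_1 = 4.497… / l_1 = 4.497… / 0.638 = 7.048589… → 7.049

7.049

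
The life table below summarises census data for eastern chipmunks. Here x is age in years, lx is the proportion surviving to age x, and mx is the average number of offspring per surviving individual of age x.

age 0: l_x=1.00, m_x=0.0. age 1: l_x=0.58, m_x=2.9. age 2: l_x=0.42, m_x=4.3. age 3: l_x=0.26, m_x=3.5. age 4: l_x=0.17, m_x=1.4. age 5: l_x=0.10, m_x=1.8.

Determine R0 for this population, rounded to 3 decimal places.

4.816

lx·mx by age: 0, 1.682, 1.806, 0.91, 0.238, 0.18
R0 = Σ lx·mx = 4.816 → 4.816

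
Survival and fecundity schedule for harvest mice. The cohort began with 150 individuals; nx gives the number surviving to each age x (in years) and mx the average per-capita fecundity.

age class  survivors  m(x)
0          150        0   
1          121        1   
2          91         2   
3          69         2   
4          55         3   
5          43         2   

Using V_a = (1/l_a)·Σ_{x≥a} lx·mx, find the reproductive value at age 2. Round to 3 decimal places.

lx = nx/n0 = nx/150: 1, 0.80667…, 0.60667…, 0.46, 0.36667…, 0.28667…
lx·mx for x ≥ 2: 1.213333…, 0.92, 1.1…, 0.573333… → sum = 3.806667…
V_2 = 3.806667… / l_2 = 3.806667… / 0.606667… = 6.274725… → 6.275

6.275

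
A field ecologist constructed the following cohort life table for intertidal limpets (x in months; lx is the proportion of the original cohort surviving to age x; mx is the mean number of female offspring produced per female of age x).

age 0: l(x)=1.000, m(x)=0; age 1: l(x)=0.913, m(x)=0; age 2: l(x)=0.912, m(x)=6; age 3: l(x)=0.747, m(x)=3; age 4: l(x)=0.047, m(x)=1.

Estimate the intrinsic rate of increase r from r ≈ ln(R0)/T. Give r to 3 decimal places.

0.891

R0 = Σ lx·mx = 0 + 0 + 5.472 + 2.241 + 0.047 = 7.76
Σ x·lx·mx = 17.855; T = 17.855/7.76 = 2.3009…
r ≈ ln(R0)/T = ln(7.76)/2.3009… = 0.89051… → 0.891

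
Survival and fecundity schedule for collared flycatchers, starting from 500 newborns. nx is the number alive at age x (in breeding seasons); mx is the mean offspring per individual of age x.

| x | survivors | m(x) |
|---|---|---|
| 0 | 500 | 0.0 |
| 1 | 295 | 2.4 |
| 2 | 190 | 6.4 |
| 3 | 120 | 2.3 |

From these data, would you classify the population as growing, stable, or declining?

lx = nx/n0 = nx/500: 1, 0.59, 0.38, 0.24
R0 = Σ lx·mx = 0 + 1.416 + 2.432 + 0.552 = 4.4
R0 > 1, so the population is growing.

growing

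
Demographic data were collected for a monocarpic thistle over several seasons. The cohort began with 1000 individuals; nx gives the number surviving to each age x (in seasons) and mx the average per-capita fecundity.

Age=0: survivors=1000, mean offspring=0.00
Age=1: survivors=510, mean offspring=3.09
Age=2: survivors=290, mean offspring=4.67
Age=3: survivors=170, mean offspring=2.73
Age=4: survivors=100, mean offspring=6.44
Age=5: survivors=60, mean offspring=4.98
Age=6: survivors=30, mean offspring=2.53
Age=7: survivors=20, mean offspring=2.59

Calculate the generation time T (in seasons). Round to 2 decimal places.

2.37

lx = nx/n0 = nx/1000: 1, 0.51, 0.29, 0.17, 0.1, 0.06, 0.03, 0.02
lx·mx: 0, 1.5759, 1.3543, 0.4641, 0.644, 0.2988, 0.0759, 0.0518 → R0 = 4.4648
x·lx·mx: 0, 1.5759, 2.7086, 1.3923, 2.576, 1.494, 0.4554, 0.3626 → Σ = 10.5648
T = 10.5648 / 4.4648 = 2.366243… → 2.37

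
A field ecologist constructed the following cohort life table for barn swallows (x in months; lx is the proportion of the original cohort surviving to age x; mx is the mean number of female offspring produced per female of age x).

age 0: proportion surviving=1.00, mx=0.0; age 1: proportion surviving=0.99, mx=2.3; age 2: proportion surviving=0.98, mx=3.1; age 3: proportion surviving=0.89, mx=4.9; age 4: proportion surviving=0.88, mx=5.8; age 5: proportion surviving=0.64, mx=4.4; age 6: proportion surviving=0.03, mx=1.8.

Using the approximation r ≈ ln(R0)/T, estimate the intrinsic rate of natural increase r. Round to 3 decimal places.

0.901

R0 = Σ lx·mx = 0 + 2.277 + 3.038 + 4.361 + 5.104 + 2.816 + 0.054 = 17.65
Σ x·lx·mx = 56.256; T = 56.256/17.65 = 3.18731…
r ≈ ln(R0)/T = ln(17.65)/3.18731… = 0.90068… → 0.901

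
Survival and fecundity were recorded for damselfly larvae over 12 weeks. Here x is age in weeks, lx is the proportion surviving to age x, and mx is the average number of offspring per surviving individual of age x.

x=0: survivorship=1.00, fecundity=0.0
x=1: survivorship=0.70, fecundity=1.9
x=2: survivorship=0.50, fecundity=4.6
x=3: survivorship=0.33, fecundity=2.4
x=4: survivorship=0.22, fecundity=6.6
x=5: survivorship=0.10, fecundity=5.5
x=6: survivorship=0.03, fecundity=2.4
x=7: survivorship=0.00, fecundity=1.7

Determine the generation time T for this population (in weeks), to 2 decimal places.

lx·mx: 0, 1.33, 2.3, 0.792, 1.452, 0.55, 0.072, 0 → R0 = 6.496
x·lx·mx: 0, 1.33, 4.6, 2.376, 5.808, 2.75, 0.432, 0 → Σ = 17.296
T = 17.296 / 6.496 = 2.662562… → 2.66

2.66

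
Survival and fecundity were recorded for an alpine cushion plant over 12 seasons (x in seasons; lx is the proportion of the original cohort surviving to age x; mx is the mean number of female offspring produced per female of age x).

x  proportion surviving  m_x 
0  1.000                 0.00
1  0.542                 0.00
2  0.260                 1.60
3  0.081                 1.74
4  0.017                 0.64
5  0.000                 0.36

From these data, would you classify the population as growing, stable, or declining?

declining

R0 = Σ lx·mx = 0 + 0 + 0.416 + 0.14094 + 0.01088 + 0 = 0.56782
R0 < 1, so the population is declining.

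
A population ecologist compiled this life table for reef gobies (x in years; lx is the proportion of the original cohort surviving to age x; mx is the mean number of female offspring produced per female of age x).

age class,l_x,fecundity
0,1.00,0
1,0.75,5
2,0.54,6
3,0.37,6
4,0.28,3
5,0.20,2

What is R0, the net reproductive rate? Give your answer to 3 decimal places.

lx·mx by age: 0, 3.75, 3.24, 2.22, 0.84, 0.4
R0 = Σ lx·mx = 10.45 → 10.450

10.450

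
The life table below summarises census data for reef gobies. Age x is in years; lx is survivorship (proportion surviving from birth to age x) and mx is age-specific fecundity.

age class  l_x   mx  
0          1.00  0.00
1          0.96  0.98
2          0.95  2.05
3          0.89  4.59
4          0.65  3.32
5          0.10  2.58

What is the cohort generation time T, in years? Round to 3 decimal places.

lx·mx: 0, 0.9408, 1.9475, 4.0851, 2.158, 0.258 → R0 = 9.3894
x·lx·mx: 0, 0.9408, 3.895, 12.2553, 8.632, 1.29 → Σ = 27.0131
T = 27.0131 / 9.3894 = 2.876978… → 2.877

2.877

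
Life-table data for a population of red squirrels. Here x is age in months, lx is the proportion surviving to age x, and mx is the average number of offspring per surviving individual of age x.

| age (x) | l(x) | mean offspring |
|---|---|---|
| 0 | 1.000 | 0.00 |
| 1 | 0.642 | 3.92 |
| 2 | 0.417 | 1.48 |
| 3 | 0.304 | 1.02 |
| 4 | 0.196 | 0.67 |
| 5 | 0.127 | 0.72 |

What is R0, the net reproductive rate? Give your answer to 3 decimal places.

3.667

lx·mx by age: 0, 2.51664, 0.61716, 0.31008, 0.13132, 0.09144
R0 = Σ lx·mx = 3.66664 → 3.667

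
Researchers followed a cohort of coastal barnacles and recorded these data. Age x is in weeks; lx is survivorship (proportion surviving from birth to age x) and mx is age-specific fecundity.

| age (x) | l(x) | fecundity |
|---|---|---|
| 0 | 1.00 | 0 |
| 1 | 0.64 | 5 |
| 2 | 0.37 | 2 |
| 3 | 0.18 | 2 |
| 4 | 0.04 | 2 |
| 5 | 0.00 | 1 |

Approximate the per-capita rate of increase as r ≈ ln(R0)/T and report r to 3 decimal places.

R0 = Σ lx·mx = 0 + 3.2 + 0.74 + 0.36 + 0.08 + 0 = 4.38
Σ x·lx·mx = 6.08; T = 6.08/4.38 = 1.38813…
r ≈ ln(R0)/T = ln(4.38)/1.38813… = 1.06406… → 1.064

1.064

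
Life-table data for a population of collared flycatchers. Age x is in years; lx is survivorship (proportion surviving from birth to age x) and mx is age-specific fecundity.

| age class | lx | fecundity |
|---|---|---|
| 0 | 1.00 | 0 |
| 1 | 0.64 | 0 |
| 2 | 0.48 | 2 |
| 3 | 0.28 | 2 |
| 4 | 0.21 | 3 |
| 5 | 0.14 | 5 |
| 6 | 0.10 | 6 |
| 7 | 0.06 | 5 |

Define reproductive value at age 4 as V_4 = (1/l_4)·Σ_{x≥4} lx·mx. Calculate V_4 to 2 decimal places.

10.62

lx·mx for x ≥ 4: 0.63, 0.7, 0.6, 0.3 → sum = 2.23
V_4 = 2.23 / l_4 = 2.23 / 0.21 = 10.619048… → 10.62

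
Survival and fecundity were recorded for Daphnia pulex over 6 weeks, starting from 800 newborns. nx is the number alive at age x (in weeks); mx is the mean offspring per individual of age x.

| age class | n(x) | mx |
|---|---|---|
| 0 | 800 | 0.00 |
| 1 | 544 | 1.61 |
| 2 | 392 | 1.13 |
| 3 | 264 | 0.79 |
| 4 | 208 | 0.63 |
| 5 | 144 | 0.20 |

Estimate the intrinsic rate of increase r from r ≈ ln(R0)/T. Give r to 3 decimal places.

0.412

lx = nx/n0 = nx/800: 1, 0.68, 0.49, 0.33, 0.26, 0.18
R0 = Σ lx·mx = 0 + 1.0948 + 0.5537 + 0.2607 + 0.1638 + 0.036 = 2.109
Σ x·lx·mx = 3.8195; T = 3.8195/2.109 = 1.81105…
r ≈ ln(R0)/T = ln(2.109)/1.81105… = 0.41203… → 0.412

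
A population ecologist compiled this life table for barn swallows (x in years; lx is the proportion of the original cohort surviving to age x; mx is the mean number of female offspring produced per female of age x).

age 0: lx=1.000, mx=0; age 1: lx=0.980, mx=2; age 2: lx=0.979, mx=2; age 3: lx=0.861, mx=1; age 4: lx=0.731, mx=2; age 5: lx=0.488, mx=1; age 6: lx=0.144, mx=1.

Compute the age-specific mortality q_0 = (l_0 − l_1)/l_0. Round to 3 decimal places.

q_0 = (l_0 − l_1) / l_0 = (1 − 0.98) / 1
     = 0.02 / 1 = 0.02 → 0.020

0.020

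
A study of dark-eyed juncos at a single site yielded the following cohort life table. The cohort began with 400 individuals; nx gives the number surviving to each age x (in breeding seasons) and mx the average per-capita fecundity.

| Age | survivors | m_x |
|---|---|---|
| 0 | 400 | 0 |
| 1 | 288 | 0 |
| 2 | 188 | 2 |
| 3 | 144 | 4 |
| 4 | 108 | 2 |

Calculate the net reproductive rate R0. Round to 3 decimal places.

lx = nx/n0 = nx/400: 1, 0.72, 0.47, 0.36, 0.27
lx·mx by age: 0, 0, 0.94, 1.44, 0.54
R0 = Σ lx·mx = 2.92 → 2.920

2.920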